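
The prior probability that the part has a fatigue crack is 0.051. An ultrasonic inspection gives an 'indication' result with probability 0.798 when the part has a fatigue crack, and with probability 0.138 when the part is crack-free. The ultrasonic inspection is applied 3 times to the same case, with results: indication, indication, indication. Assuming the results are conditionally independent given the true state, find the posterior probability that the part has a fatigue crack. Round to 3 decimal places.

Let H be the event that the part has a fatigue crack; start with P(H) = 0.051. P('indication'|H) = 0.798, P('indication'|¬H) = 0.138.
Update on result 1 ('indication'): P(H) ← 0.798·0.0510 / (0.798·0.0510 + 0.138·0.9490) = 0.040698/0.17166 = 0.2371.
Update on result 2 ('indication'): P(H) ← 0.798·0.2371 / (0.798·0.2371 + 0.138·0.7629) = 0.18919/0.29448 = 0.6425.
Update on result 3 ('indication'): P(H) ← 0.798·0.6425 / (0.798·0.6425 + 0.138·0.3575) = 0.51270/0.56203 = 0.9122.

Posterior P(H) ≈ 0.912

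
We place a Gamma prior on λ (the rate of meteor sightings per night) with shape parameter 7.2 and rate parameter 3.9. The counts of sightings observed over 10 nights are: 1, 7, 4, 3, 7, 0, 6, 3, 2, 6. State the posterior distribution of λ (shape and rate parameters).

Posterior: Gamma(shape=46.2, rate=13.9)

Total count ∑xᵢ = 39 over n = 10 nights.
Gamma is conjugate to the Poisson likelihood: posterior is Gamma(shape = 7.2+39 = 46.2, rate = 3.9+10 = 13.9).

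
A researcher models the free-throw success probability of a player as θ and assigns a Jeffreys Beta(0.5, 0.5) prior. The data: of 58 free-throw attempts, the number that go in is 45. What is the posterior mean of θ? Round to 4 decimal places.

Observing 45 successes and 13 failures updates Beta(0.5, 0.5) by adding the success and failure counts to the two shape parameters: α = 0.5+45 = 45.5, β = 0.5+13 = 13.5.
E[θ | data] = 45.5/(45.5+13.5) = 0.7712.

Posterior mean ≈ 0.7712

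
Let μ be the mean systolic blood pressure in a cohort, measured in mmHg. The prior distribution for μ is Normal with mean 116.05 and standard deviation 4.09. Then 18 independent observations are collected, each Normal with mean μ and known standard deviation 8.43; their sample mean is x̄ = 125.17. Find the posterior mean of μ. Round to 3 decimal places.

Posterior mean ≈ 123.429

With known σ, the Normal prior is conjugate. Weight on the data is w = (n/σ²)/(n/σ² + 1/τ₀²) = 0.253290/(0.253290+0.0597797) = 0.80905.
Posterior mean = w·x̄ + (1−w)·μ₀ = 0.80905·125.17 + 0.19095·116.05 = 123.429.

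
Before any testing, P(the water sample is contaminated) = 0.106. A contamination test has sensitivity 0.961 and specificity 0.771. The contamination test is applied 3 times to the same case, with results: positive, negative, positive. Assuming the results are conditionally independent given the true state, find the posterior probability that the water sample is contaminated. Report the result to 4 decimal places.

With H the event that the water sample is contaminated, the joint likelihood of the observed sequence is P(data|H) = 0.961·0.039·0.961 = 0.036017 and P(data|¬H) = 0.229·0.771·0.229 = 0.040432.
Bayes: P(H|data) = 0.106·0.036017 / (0.106·0.036017 + 0.894·0.040432) = 0.0038178/0.039964 = 0.0955.

Posterior P(H) ≈ 0.0955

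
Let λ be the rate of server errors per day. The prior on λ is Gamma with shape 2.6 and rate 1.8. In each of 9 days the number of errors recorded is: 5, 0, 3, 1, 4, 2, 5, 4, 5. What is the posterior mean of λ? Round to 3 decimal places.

The Poisson likelihood adds the total count to the shape and the number of exposure periods to the rate. Here ∑xᵢ = 29 and n = 9, so shape 2.6→31.6 and rate 1.8→10.8.
Posterior mean = shape/rate = 31.6/10.8 = 2.926.

Posterior mean ≈ 2.926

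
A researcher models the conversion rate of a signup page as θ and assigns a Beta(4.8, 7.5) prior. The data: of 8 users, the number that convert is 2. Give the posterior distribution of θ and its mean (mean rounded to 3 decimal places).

The binomial likelihood is conjugate to the Beta prior: with 2 successes and 6 failures, the posterior is Beta(4.8+2, 7.5+6) = Beta(6.8, 13.5).
E[θ | data] = 6.8/(6.8+13.5) = 0.335.

Posterior: Beta(6.8, 13.5); mean ≈ 0.335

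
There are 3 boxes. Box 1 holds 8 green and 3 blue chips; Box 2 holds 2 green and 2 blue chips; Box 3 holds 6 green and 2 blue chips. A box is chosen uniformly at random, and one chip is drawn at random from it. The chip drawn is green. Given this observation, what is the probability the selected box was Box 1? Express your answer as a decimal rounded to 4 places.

Tabulate prior·likelihood by source: [1] prior 0.333333, lik 0.7273, product 0.2424; [2] prior 0.333333, lik 0.5, product 0.1667; [3] prior 0.333333, lik 0.75, product 0.2500.
Normalizing constant = 0.65909; the posterior for Box 1 is its product over the sum, 0.2424/0.65909 = 0.3678.

Posterior probability ≈ 0.3678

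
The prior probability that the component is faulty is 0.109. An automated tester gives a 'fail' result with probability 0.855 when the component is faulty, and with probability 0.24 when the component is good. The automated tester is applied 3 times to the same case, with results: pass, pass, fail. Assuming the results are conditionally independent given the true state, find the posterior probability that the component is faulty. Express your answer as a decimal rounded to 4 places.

With H the event that the component is faulty, the joint likelihood of the observed sequence is P(data|H) = 0.145·0.145·0.855 = 0.017976 and P(data|¬H) = 0.76·0.76·0.24 = 0.13862.
Bayes: P(H|data) = 0.109·0.017976 / (0.109·0.017976 + 0.891·0.13862) = 0.0019594/0.12547 = 0.0156.

Posterior P(H) ≈ 0.0156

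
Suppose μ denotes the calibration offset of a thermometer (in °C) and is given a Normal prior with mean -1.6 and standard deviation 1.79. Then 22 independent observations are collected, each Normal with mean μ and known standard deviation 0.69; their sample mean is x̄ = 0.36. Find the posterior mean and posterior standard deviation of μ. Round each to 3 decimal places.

Posterior mean ≈ 0.347; posterior SD ≈ 0.147

With known σ, the Normal prior is conjugate. Weight on the data is w = (n/σ²)/(n/σ² + 1/τ₀²) = 46.2088/(46.2088+0.312100) = 0.99329.
Posterior mean = w·x̄ + (1−w)·μ₀ = 0.99329·0.36 + 0.0067088·-1.6 = 0.347. Posterior variance = 1/(46.2088+0.312100) = 0.0214957, so SD = 0.147.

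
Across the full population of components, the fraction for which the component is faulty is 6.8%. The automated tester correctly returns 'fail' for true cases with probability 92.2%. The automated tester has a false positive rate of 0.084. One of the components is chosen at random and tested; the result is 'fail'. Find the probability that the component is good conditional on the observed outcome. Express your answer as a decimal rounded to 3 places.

Write H for 'the component is faulty'. Prior odds H:¬H = 0.068/0.932 = 0.072961. For the 'fail' outcome, the likelihood ratio is 0.922/0.084 = 10.976.
Posterior odds = 0.072961 × 10.976 = 0.80084, so P(H|E) = 0.80084/(1+0.80084) = 0.445. Then P(¬H|E) = 1 − 0.445 = 0.555.

P(¬H | E) ≈ 0.555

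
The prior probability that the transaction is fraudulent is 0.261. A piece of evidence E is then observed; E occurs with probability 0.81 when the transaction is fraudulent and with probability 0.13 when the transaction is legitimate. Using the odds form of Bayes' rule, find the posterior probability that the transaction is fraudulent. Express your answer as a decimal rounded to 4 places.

Posterior probability ≈ 0.6876

Prior odds = 0.261/(1−0.261) = 0.35318.
Likelihood ratio for E = 0.81/0.13 = 6.2308.
Posterior odds = prior odds × LR = 2.2006.
Posterior probability = odds/(1+odds) = 2.2006/3.2006 = 0.6876.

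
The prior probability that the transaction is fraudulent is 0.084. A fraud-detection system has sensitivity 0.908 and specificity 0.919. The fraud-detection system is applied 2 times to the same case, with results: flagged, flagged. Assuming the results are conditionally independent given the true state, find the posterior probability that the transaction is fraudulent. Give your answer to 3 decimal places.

Let H be the event that the transaction is fraudulent; start with P(H) = 0.084. P('flagged'|H) = 0.908, P('flagged'|¬H) = 0.081.
Update on result 1 ('flagged'): P(H) ← 0.908·0.0840 / (0.908·0.0840 + 0.081·0.9160) = 0.076272/0.15047 = 0.5069.
Update on result 2 ('flagged'): P(H) ← 0.908·0.5069 / (0.908·0.5069 + 0.081·0.4931) = 0.46026/0.50021 = 0.9202.

Posterior P(H) ≈ 0.920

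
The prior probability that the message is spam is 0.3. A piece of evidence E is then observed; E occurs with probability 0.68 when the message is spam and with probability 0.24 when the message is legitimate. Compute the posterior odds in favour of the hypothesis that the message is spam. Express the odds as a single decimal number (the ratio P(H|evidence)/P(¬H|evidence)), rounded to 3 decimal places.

Prior odds = 0.3/(1−0.3) = 0.42857. In log-odds, ln(0.42857) = -0.84730.
Add log likelihood ratio: ln(2.8333) = 1.0415.
Posterior log-odds = 0.19416, so posterior odds = exp(0.19416) = 1.2143.

Posterior odds ≈ 1.214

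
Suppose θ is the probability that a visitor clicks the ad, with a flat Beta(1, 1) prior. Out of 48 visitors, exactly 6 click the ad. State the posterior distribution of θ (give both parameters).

Posterior: Beta(7, 43)

The binomial likelihood is conjugate to the Beta prior: with 6 successes and 42 failures, the posterior is Beta(1+6, 1+42) = Beta(7, 43).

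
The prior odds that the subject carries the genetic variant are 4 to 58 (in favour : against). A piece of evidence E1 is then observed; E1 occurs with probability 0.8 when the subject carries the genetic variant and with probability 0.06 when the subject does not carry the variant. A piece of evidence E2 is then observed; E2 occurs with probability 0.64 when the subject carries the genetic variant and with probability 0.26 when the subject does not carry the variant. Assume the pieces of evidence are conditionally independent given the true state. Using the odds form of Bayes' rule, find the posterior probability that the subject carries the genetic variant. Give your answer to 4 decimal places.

Posterior probability ≈ 0.6936

Prior odds = 4/58 = 0.068966. In log-odds, ln(0.068966) = -2.6741.
Add log likelihood ratios: ln(13.333) + ln(2.4615) = 3.4911.
Posterior log-odds = 0.81691, so posterior odds = exp(0.81691) = 2.2635. Converting, P(H|E) = 2.2635/3.2635 = 0.6936.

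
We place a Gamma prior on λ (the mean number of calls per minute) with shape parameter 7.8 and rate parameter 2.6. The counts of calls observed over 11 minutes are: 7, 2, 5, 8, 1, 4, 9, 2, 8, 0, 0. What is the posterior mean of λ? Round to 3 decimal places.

Total count ∑xᵢ = 46 over n = 11 minutes.
Gamma is conjugate to the Poisson likelihood: posterior is Gamma(shape = 7.8+46 = 53.8, rate = 2.6+11 = 13.6).
Posterior mean = shape/rate = 53.8/13.6 = 3.956.

Posterior mean ≈ 3.956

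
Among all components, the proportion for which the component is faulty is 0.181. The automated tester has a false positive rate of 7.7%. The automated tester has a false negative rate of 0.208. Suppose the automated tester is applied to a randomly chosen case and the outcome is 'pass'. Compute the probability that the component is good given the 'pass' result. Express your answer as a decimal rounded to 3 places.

P(¬H | E) ≈ 0.953

Write H for 'the component is faulty'. Prior odds H:¬H = 0.181/0.819 = 0.22100. For the 'pass' outcome, the likelihood ratio is 0.208/0.923 = 0.22535.
Posterior odds = 0.22100 × 0.22535 = 0.049803, so P(H|E) = 0.049803/(1+0.049803) = 0.047. Then P(¬H|E) = 1 − 0.047 = 0.953.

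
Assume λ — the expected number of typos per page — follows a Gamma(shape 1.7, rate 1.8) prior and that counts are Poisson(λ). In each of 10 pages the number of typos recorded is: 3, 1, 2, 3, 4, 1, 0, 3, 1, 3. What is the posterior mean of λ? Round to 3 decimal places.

Total count ∑xᵢ = 21 over n = 10 pages.
Gamma is conjugate to the Poisson likelihood: posterior is Gamma(shape = 1.7+21 = 22.7, rate = 1.8+10 = 11.8).
E[λ | data] = 22.7/11.8 = 1.924.

Posterior mean ≈ 1.924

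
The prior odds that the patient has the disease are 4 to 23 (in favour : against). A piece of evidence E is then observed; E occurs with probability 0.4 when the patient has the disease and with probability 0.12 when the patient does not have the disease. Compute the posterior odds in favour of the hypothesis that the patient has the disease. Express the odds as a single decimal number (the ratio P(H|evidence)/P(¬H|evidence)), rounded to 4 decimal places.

Prior odds = 4/23 = 0.17391. In log-odds, ln(0.17391) = -1.7492.
Add log likelihood ratio: ln(3.3333) = 1.2040.
Posterior log-odds = -0.54523, so posterior odds = exp(-0.54523) = 0.57971.

Posterior odds ≈ 0.5797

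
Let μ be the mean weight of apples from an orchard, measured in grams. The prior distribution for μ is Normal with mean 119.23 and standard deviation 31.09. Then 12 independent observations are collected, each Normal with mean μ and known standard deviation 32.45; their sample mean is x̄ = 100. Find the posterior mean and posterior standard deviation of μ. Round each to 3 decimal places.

Prior precision 1/τ₀² = 1/31.09² = 0.00103457; data precision n/σ² = 12/32.45² = 0.0113960.
Posterior precision = 0.00103457 + 0.0113960 = 0.0124306, giving posterior SD = 1/√0.0124306 = 8.969.
Posterior mean = (0.00103457·119.23 + 0.0113960·100) / 0.0124306 = 101.600.

Posterior mean ≈ 101.600; posterior SD ≈ 8.969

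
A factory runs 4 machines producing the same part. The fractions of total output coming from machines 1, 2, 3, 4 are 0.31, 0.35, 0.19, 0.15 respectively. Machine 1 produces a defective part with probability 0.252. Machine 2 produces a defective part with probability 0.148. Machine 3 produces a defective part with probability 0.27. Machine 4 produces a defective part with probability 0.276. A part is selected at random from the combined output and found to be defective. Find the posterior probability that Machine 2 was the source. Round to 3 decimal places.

Posterior probability ≈ 0.233

P(defective|M1) = 0.252; P(defective|M2) = 0.148; P(defective|M3) = 0.27; P(defective|M4) = 0.276.
Prior × likelihood for each source: 0.31·0.252=0.07812, 0.35·0.148=0.05180, 0.19·0.27=0.05130, 0.15·0.276=0.04140. Summing gives P(defective) = 0.22262.
P(Machine 2 | defective) = 0.05180 / 0.22262 = 0.233.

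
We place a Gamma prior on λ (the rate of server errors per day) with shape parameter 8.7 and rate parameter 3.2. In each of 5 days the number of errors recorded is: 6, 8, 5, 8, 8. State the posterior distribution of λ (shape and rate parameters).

Total count ∑xᵢ = 35 over n = 5 days.
Gamma is conjugate to the Poisson likelihood: posterior is Gamma(shape = 8.7+35 = 43.7, rate = 3.2+5 = 8.2).

Posterior: Gamma(shape=43.7, rate=8.2)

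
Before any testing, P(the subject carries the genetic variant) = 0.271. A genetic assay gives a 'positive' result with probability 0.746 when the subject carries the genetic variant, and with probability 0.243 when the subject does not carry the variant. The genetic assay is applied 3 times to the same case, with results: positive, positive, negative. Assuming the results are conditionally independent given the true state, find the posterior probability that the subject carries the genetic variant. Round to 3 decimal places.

Posterior P(H) ≈ 0.540

Let H be the event that the subject carries the genetic variant; start with P(H) = 0.271. P('positive'|H) = 0.746, P('positive'|¬H) = 0.243.
Update on result 1 ('positive'): P(H) ← 0.746·0.2710 / (0.746·0.2710 + 0.243·0.7290) = 0.20217/0.37931 = 0.5330.
Update on result 2 ('positive'): P(H) ← 0.746·0.5330 / (0.746·0.5330 + 0.243·0.4670) = 0.39760/0.51109 = 0.7780.
Update on result 3 ('negative'): P(H) ← 0.254·0.7780 / (0.254·0.7780 + 0.757·0.2220) = 0.19760/0.36569 = 0.5403.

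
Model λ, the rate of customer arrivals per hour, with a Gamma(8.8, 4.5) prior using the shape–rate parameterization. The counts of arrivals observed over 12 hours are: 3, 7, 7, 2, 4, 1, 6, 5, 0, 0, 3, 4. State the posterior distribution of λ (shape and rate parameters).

The Poisson likelihood adds the total count to the shape and the number of exposure periods to the rate. Here ∑xᵢ = 42 and n = 12, so shape 8.8→50.8 and rate 4.5→16.5.

Posterior: Gamma(shape=50.8, rate=16.5)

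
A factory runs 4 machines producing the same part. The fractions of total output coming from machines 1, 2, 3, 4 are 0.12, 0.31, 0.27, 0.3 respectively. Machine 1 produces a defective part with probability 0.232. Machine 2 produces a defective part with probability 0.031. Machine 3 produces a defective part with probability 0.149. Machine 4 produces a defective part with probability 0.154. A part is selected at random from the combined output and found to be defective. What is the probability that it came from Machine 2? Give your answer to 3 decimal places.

Tabulate prior·likelihood by source: [1] prior 0.12, lik 0.232, product 0.02784; [2] prior 0.31, lik 0.031, product 0.009610; [3] prior 0.27, lik 0.149, product 0.04023; [4] prior 0.3, lik 0.154, product 0.04620.
Normalizing constant = 0.12388; the posterior for Machine 2 is its product over the sum, 0.009610/0.12388 = 0.078.

Posterior probability ≈ 0.078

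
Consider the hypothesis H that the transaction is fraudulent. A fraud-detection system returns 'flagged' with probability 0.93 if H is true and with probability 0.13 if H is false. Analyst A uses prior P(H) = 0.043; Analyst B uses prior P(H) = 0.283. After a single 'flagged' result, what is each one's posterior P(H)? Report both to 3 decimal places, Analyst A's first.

Analyst A: 0.243; Analyst B: 0.738

P('+'|H) = 0.93, P('+'|¬H) = 0.13.
Analyst A: numerator 0.93·0.043 = 0.039990; evidence = 0.039990+0.13·0.957 = 0.16440; posterior = 0.243.
Analyst B: numerator 0.93·0.283 = 0.26319; evidence = 0.26319+0.13·0.717 = 0.35640; posterior = 0.738.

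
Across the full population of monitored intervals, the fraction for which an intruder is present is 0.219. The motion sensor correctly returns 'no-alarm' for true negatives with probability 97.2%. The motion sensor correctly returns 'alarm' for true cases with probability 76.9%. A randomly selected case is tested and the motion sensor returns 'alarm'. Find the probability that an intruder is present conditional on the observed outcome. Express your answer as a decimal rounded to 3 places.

Write H for 'an intruder is present'. Prior odds H:¬H = 0.219/0.781 = 0.28041. For the 'alarm' outcome, the likelihood ratio is 0.769/0.028 = 27.464.
Posterior odds = 0.28041 × 27.464 = 7.7013, so P(H|E) = 7.7013/(1+7.7013) = 0.885.

P(H | E) ≈ 0.885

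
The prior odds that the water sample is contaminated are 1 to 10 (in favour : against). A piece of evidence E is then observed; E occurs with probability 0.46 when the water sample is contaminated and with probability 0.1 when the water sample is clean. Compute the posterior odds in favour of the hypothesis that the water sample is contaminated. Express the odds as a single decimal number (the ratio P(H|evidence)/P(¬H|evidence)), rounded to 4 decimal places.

Prior odds = 1/10 = 0.10000. In log-odds, ln(0.10000) = -2.3026.
Add log likelihood ratio: ln(4.6000) = 1.5261.
Posterior log-odds = -0.77653, so posterior odds = exp(-0.77653) = 0.46000.

Posterior odds ≈ 0.4600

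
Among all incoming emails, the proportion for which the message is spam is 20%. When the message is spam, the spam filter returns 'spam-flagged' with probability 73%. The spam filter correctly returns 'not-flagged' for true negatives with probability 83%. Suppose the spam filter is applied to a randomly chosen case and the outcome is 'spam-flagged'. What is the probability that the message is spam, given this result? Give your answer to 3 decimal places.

P(H | E) ≈ 0.518

Let H be the event that the message is spam. P(H) = 0.2, so P(¬H) = 0.8. With E the 'spam-flagged' result, P(E|H) = 0.73 and P(E|¬H) = 0.17.
P(E) = 0.73·0.2 + 0.17·0.8 = 0.14600 + 0.13600 = 0.28200.
By Bayes' theorem, P(H|E) = 0.14600 / 0.28200 = 0.518.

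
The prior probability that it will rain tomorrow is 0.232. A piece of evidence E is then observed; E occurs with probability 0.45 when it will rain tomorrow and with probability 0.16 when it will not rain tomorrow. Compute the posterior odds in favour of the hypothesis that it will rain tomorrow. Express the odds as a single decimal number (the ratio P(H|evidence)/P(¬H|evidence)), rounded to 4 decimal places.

Prior odds = 0.232/(1−0.232) = 0.30208. In log-odds, ln(0.30208) = -1.1971.
Add log likelihood ratio: ln(2.8125) = 1.0341.
Posterior log-odds = -0.16298, so posterior odds = exp(-0.16298) = 0.84961.

Posterior odds ≈ 0.8496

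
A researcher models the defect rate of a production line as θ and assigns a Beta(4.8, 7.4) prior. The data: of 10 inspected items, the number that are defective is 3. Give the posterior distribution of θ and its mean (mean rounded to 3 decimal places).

Observing 3 successes and 7 failures updates Beta(4.8, 7.4) by adding the success and failure counts to the two shape parameters: α = 4.8+3 = 7.8, β = 7.4+7 = 14.4.
Posterior mean = α/(α+β) = 7.8/22.2 = 0.351.

Posterior: Beta(7.8, 14.4); mean ≈ 0.351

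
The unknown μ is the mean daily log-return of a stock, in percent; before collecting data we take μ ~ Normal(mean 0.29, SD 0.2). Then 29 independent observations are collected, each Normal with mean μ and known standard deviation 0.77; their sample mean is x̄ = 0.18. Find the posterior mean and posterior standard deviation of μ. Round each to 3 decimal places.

Posterior mean ≈ 0.217; posterior SD ≈ 0.116

Prior precision 1/τ₀² = 1/0.2² = 25.0000; data precision n/σ² = 29/0.77² = 48.9121.
Posterior precision = 25.0000 + 48.9121 = 73.9121, giving posterior SD = 1/√73.9121 = 0.116.
Posterior mean = (25.0000·0.29 + 48.9121·0.18) / 73.9121 = 0.217.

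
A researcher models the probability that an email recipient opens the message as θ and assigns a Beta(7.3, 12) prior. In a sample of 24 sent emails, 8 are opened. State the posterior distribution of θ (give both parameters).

Posterior: Beta(15.3, 28)

Observing 8 successes and 16 failures updates Beta(7.3, 12) by adding the success and failure counts to the two shape parameters: α = 7.3+8 = 15.3, β = 12+16 = 28.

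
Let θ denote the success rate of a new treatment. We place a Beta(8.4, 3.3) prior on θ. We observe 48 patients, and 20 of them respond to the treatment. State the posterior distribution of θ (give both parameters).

Observing 20 successes and 28 failures updates Beta(8.4, 3.3) by adding the success and failure counts to the two shape parameters: α = 8.4+20 = 28.4, β = 3.3+28 = 31.3.

Posterior: Beta(28.4, 31.3)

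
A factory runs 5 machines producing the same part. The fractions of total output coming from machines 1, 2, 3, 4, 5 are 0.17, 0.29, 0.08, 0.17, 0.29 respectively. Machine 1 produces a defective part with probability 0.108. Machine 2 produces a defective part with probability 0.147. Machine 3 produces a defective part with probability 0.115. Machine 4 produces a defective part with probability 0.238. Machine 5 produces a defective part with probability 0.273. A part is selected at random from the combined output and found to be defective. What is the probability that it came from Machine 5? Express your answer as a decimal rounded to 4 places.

P(defective|M1) = 0.108; P(defective|M2) = 0.147; P(defective|M3) = 0.115; P(defective|M4) = 0.238; P(defective|M5) = 0.273.
Prior × likelihood for each source: 0.17·0.108=0.01836, 0.29·0.147=0.04263, 0.08·0.115=0.009200, 0.17·0.238=0.04046, 0.29·0.273=0.07917. Summing gives P(defective) = 0.18982.
P(Machine 5 | defective) = 0.07917 / 0.18982 = 0.4171.

Posterior probability ≈ 0.4171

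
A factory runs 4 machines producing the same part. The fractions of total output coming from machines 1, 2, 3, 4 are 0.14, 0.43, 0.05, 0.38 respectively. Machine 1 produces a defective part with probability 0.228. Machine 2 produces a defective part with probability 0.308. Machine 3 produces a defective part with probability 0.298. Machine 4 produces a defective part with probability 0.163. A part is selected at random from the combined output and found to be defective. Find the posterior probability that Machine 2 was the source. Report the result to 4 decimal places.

Tabulate prior·likelihood by source: [1] prior 0.14, lik 0.228, product 0.03192; [2] prior 0.43, lik 0.308, product 0.1324; [3] prior 0.05, lik 0.298, product 0.01490; [4] prior 0.38, lik 0.163, product 0.06194.
Normalizing constant = 0.24120; the posterior for Machine 2 is its product over the sum, 0.1324/0.24120 = 0.5491.

Posterior probability ≈ 0.5491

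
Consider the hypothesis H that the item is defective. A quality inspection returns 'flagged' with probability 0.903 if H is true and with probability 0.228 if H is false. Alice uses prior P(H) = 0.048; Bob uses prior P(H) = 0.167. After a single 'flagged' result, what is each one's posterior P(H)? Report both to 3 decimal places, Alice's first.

Alice: 0.166; Bob: 0.443

P('+'|H) = 0.903, P('+'|¬H) = 0.228.
Alice: numerator 0.903·0.048 = 0.043344; evidence = 0.043344+0.228·0.952 = 0.26040; posterior = 0.166.
Bob: numerator 0.903·0.167 = 0.15080; evidence = 0.15080+0.228·0.833 = 0.34073; posterior = 0.443.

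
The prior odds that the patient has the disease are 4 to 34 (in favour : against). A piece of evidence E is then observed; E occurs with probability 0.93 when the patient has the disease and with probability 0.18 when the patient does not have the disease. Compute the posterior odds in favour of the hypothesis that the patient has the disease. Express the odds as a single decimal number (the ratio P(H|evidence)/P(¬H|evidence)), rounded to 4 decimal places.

Posterior odds ≈ 0.6078

Prior odds = 4/34 = 0.11765.
Likelihood ratio for E = 0.93/0.18 = 5.1667.
Posterior odds = prior odds × LR = 0.60784.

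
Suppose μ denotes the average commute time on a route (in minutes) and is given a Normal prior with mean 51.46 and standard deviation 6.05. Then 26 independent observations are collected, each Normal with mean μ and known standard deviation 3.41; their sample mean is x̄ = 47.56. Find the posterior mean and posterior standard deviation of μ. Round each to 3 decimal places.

Posterior mean ≈ 47.607; posterior SD ≈ 0.665

Prior precision 1/τ₀² = 1/6.05² = 0.0273205; data precision n/σ² = 26/3.41² = 2.23596.
Posterior precision = 0.0273205 + 2.23596 = 2.26328, giving posterior SD = 1/√2.26328 = 0.665.
Posterior mean = (0.0273205·51.46 + 2.23596·47.56) / 2.26328 = 47.607.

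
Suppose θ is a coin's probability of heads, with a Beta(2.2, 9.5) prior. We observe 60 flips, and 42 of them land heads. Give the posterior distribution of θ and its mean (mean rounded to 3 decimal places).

Posterior: Beta(44.2, 27.5); mean ≈ 0.616

Observing 42 successes and 18 failures updates Beta(2.2, 9.5) by adding the success and failure counts to the two shape parameters: α = 2.2+42 = 44.2, β = 9.5+18 = 27.5.
E[θ | data] = 44.2/(44.2+27.5) = 0.616.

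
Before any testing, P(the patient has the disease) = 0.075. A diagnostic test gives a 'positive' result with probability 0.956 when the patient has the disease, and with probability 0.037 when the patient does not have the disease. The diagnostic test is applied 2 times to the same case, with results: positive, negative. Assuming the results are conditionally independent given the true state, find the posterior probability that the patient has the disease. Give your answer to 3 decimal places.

Let H be the event that the patient has the disease; start with P(H) = 0.075. P('positive'|H) = 0.956, P('positive'|¬H) = 0.037.
Update on result 1 ('positive'): P(H) ← 0.956·0.0750 / (0.956·0.0750 + 0.037·0.9250) = 0.071700/0.10592 = 0.6769.
Update on result 2 ('negative'): P(H) ← 0.044·0.6769 / (0.044·0.6769 + 0.963·0.3231) = 0.029783/0.34093 = 0.0874.

Posterior P(H) ≈ 0.087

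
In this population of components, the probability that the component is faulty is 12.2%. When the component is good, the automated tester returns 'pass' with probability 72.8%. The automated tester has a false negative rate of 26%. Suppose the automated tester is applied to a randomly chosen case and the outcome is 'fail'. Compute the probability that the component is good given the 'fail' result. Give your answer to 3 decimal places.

P(¬H | E) ≈ 0.726

Write H for 'the component is faulty'. Prior odds H:¬H = 0.122/0.878 = 0.13895. For the 'fail' outcome, the likelihood ratio is 0.74/0.272 = 2.7206.
Posterior odds = 0.13895 × 2.7206 = 0.37803, so P(H|E) = 0.37803/(1+0.37803) = 0.274. Then P(¬H|E) = 1 − 0.274 = 0.726.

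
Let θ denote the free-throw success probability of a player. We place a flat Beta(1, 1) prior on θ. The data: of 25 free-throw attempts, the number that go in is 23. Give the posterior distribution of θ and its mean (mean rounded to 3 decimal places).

Observing 23 successes and 2 failures updates Beta(1, 1) by adding the success and failure counts to the two shape parameters: α = 1+23 = 24, β = 1+2 = 3.
E[θ | data] = 24/(24+3) = 0.889.

Posterior: Beta(24, 3); mean ≈ 0.889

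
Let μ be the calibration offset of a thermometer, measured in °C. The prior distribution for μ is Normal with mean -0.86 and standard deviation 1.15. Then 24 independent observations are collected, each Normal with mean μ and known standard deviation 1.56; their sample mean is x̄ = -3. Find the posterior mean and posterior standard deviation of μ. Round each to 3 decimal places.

Posterior mean ≈ -2.848; posterior SD ≈ 0.307

With known σ, the Normal prior is conjugate. Weight on the data is w = (n/σ²)/(n/σ² + 1/τ₀²) = 9.86193/(9.86193+0.756144) = 0.92879.
Posterior mean = w·x̄ + (1−w)·μ₀ = 0.92879·-3 + 0.071213·-0.86 = -2.848. Posterior variance = 1/(9.86193+0.756144) = 0.0941790, so SD = 0.307.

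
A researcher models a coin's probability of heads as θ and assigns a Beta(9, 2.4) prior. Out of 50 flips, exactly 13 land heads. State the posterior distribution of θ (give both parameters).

Posterior: Beta(22, 39.4)

Observing 13 successes and 37 failures updates Beta(9, 2.4) by adding the success and failure counts to the two shape parameters: α = 9+13 = 22, β = 2.4+37 = 39.4.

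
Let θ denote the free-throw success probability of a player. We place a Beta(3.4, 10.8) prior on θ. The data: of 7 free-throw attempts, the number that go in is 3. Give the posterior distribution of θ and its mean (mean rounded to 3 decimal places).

Observing 3 successes and 4 failures updates Beta(3.4, 10.8) by adding the success and failure counts to the two shape parameters: α = 3.4+3 = 6.4, β = 10.8+4 = 14.8.
Posterior mean = α/(α+β) = 6.4/21.2 = 0.302.

Posterior: Beta(6.4, 14.8); mean ≈ 0.302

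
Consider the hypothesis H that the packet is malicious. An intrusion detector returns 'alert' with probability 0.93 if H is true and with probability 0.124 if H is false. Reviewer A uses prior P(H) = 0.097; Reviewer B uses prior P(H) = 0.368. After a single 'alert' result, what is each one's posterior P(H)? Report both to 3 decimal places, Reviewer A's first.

Reviewer A: 0.446; Reviewer B: 0.814

The likelihood ratio for an 'alert' result is 0.93/0.124 = 7.5000.
Reviewer A: prior odds 0.097/0.903 = 0.10742; posterior odds 0.80565; posterior probability 0.446.
Reviewer B: prior odds 0.368/0.632 = 0.58228; posterior odds 4.3671; posterior probability 0.814.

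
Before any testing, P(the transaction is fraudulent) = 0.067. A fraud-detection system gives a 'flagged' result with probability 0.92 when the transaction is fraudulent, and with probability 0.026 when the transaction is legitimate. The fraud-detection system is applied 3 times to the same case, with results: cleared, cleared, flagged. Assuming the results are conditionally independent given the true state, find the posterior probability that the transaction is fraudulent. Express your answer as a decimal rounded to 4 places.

Posterior P(H) ≈ 0.0169

Let H be the event that the transaction is fraudulent; start with P(H) = 0.067. P('flagged'|H) = 0.92, P('flagged'|¬H) = 0.026.
Update on result 1 ('cleared'): P(H) ← 0.08·0.0670 / (0.08·0.0670 + 0.974·0.9330) = 0.0053600/0.91410 = 0.0059.
Update on result 2 ('cleared'): P(H) ← 0.08·0.0059 / (0.08·0.0059 + 0.974·0.9941) = 0.00046909/0.96876 = 0.0005.
Update on result 3 ('flagged'): P(H) ← 0.92·0.0005 / (0.92·0.0005 + 0.026·0.9995) = 0.00044548/0.026433 = 0.0169.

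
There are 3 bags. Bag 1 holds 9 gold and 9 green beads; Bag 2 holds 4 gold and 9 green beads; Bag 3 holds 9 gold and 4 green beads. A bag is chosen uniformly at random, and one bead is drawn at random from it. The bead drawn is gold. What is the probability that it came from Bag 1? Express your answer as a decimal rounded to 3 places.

P(gold|Bag 1) = 0.5; P(gold|Bag 2) = 0.3077; P(gold|Bag 3) = 0.6923.
Prior × likelihood for each source: 0.333333·0.5=0.1667, 0.333333·0.3077=0.1026, 0.333333·0.6923=0.2308. Summing gives P(gold) = 0.50000.
P(Bag 1 | gold) = 0.1667 / 0.50000 = 0.333.

Posterior probability ≈ 0.333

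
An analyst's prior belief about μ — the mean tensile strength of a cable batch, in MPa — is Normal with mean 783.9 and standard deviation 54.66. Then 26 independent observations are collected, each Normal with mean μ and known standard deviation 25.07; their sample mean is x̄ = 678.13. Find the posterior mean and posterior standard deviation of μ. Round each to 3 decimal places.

Posterior mean ≈ 678.979; posterior SD ≈ 4.897

Prior precision 1/τ₀² = 1/54.66² = 0.00033470; data precision n/σ² = 26/25.07² = 0.0413680.
Posterior precision = 0.00033470 + 0.0413680 = 0.0417027, giving posterior SD = 1/√0.0417027 = 4.897.
Posterior mean = (0.00033470·783.9 + 0.0413680·678.13) / 0.0417027 = 678.979.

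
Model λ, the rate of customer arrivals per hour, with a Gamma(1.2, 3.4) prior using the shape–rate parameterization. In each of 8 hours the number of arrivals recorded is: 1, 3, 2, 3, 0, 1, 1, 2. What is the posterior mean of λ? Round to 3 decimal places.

Posterior mean ≈ 1.246

The Poisson likelihood adds the total count to the shape and the number of exposure periods to the rate. Here ∑xᵢ = 13 and n = 8, so shape 1.2→14.2 and rate 3.4→11.4.
Posterior mean = shape/rate = 14.2/11.4 = 1.246.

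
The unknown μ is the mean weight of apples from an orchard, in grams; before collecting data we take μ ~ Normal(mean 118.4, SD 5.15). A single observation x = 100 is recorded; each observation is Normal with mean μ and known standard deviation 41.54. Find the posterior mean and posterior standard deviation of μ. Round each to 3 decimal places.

Posterior mean ≈ 118.121; posterior SD ≈ 5.111

With known σ, the Normal prior is conjugate. Weight on the data is w = (n/σ²)/(n/σ² + 1/τ₀²) = 0.00057952/(0.00057952+0.0377038) = 0.015138.
Posterior mean = w·x̄ + (1−w)·μ₀ = 0.015138·100 + 0.98486·118.4 = 118.121. Posterior variance = 1/(0.00057952+0.0377038) = 26.1210, so SD = 5.111.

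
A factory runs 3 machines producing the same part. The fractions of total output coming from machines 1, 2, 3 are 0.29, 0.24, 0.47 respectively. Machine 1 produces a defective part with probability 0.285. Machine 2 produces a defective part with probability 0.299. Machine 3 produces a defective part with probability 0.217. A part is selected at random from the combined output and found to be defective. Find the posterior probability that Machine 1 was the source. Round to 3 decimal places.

Posterior probability ≈ 0.322

Tabulate prior·likelihood by source: [1] prior 0.29, lik 0.285, product 0.08265; [2] prior 0.24, lik 0.299, product 0.07176; [3] prior 0.47, lik 0.217, product 0.1020.
Normalizing constant = 0.25640; the posterior for Machine 1 is its product over the sum, 0.08265/0.25640 = 0.322.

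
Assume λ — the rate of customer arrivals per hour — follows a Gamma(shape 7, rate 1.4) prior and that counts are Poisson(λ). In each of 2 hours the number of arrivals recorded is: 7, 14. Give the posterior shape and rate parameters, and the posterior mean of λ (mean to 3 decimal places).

Total count ∑xᵢ = 21 over n = 2 hours.
Gamma is conjugate to the Poisson likelihood: posterior is Gamma(shape = 7+21 = 28, rate = 1.4+2 = 3.4).
E[λ | data] = 28/3.4 = 8.235.

Posterior: Gamma(shape=28, rate=3.4); mean ≈ 8.235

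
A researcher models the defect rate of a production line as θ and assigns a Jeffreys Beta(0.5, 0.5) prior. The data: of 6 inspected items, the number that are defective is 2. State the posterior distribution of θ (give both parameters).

Posterior: Beta(2.5, 4.5)

The binomial likelihood is conjugate to the Beta prior: with 2 successes and 4 failures, the posterior is Beta(0.5+2, 0.5+4) = Beta(2.5, 4.5).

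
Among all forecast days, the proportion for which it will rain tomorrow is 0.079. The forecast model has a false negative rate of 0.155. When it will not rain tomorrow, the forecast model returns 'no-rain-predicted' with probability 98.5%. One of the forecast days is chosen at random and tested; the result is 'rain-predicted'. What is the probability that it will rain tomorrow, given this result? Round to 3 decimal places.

P(H | E) ≈ 0.829

Let H be the event that it will rain tomorrow. P(H) = 0.079, so P(¬H) = 0.921. With E the 'rain-predicted' result, P(E|H) = 0.845 and P(E|¬H) = 0.015.
P(E) = 0.845·0.079 + 0.015·0.921 = 0.066755 + 0.013815 = 0.080570.
By Bayes' theorem, P(H|E) = 0.066755 / 0.080570 = 0.829.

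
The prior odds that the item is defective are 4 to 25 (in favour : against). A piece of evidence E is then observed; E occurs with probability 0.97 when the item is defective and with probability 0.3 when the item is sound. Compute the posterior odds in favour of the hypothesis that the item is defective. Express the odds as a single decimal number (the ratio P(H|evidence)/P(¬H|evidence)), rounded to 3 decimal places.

Posterior odds ≈ 0.517

Prior odds = 4/25 = 0.16000. In log-odds, ln(0.16000) = -1.8326.
Add log likelihood ratio: ln(3.2333) = 1.1735.
Posterior log-odds = -0.65907, so posterior odds = exp(-0.65907) = 0.51733.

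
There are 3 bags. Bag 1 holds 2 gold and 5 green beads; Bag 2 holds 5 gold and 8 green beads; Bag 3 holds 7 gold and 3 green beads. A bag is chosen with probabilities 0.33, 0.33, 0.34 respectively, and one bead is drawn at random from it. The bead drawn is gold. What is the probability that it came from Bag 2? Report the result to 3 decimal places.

P(gold|Bag 1) = 0.2857; P(gold|Bag 2) = 0.3846; P(gold|Bag 3) = 0.7.
Prior × likelihood for each source: 0.33·0.2857=0.09429, 0.33·0.3846=0.1269, 0.34·0.7=0.2380. Summing gives P(gold) = 0.45921.
P(Bag 2 | gold) = 0.1269 / 0.45921 = 0.276.

Posterior probability ≈ 0.276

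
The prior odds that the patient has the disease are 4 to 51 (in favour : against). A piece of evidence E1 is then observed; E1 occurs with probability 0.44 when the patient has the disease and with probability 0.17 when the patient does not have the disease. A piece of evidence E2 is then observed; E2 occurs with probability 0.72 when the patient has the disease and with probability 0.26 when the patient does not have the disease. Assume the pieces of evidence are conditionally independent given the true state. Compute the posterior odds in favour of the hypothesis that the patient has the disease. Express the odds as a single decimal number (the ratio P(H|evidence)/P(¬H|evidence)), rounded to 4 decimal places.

Prior odds = 4/51 = 0.078431. In log-odds, ln(0.078431) = -2.5455.
Add log likelihood ratios: ln(2.5882) + ln(2.7692) = 1.9695.
Posterior log-odds = -0.57599, so posterior odds = exp(-0.57599) = 0.56215.

Posterior odds ≈ 0.5622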